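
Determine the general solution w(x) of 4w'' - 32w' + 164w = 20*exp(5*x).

Divide through by 4: w'' - 8w' + 41w = 5*exp(5*x).
Characteristic equation r² - 8r + 41 = 0 has discriminant (-8)² - 4·(41) = -100 < 0, so r = 4 ± 5i.
Hence w_h = C1*cos(5*x)*exp(4*x) + C2*exp(4*x)*sin(5*x).
Try w_p = A*exp(5*x). Substituting into the equation and dividing by exp(5*x) gives A = 5/26, so w_p = 5*exp(5*x)/26.

w = 5*exp(5*x)/26 + C1*cos(5*x)*exp(4*x) + C2*exp(4*x)*sin(5*x)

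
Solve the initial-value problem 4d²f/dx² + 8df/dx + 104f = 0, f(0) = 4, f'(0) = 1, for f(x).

f = exp(-x)*sin(5*x) + 4*cos(5*x)*exp(-x)

Divide through by 4: f'' + 2f' + 26f = 0.
Characteristic equation r² + 2r + 26 = 0 has discriminant (2)² - 4·(26) = -100 < 0, so r = -1 ± 5i.
Hence f_h = C1*cos(5*x)*exp(-x) + C2*exp(-x)*sin(5*x).
Apply the initial conditions: f(0) = C1 = 4 and f'(0) = -C1 + 5*C2 = 1. Solving gives C1 = 4, C2 = 1.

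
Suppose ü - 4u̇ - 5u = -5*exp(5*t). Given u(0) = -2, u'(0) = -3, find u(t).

Characteristic equation r² - 4r - 5 = 0 factors as (r + 1)(r - 5) = 0, so r = -1, 5.
Hence u_h = C1*exp(-t) + C2*exp(5*t).
Since exp(5*t) solves the homogeneous equation (r = 5 is a root of multiplicity 1), multiply the trial by t. Try u_p = A*t*exp(5*t). Substituting into the equation and dividing by exp(5*t) gives A = -5/6, so u_p = -5*t*exp(5*t)/6.
General solution: u = C1*exp(-t) + C2*exp(5*t) - 5*t*exp(5*t)/6.
Apply the initial conditions: u(0) = C1 + C2 = -2 and u'(0) = -5/6 - C1 + 5*C2 = -3. Solving gives C1 = -47/36, C2 = -25/36.

u = -47*exp(-t)/36 - 25*exp(5*t)/36 - 5*t*exp(5*t)/6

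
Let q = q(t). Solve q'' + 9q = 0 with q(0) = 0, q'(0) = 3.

Characteristic equation r² + 9 = 0 has discriminant (0)² - 4·(9) = -36 < 0, so r = ± 3i.
Hence q_h = C1*cos(3*t) + C2*sin(3*t).
Apply the initial conditions: q(0) = C1 = 0 and q'(0) = 3*C2 = 3. Solving gives C1 = 0, C2 = 1.

q = sin(3*t)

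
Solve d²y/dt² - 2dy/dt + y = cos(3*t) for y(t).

y = -3*sin(3*t)/50 - 2*cos(3*t)/25 + C1*exp(t) + C2*t*exp(t)

Characteristic equation r² - 2r + 1 = 0 has discriminant (-2)² - 4·(1) = 0, so r = 1 is a repeated root.
Hence y_h = (C1 + C2*t)*exp(t).
Try y_p = A*cos(3*t) + B*sin(3*t). Substituting and equating the coefficients of cos(3t) and sin(3t) gives A = -2/25, B = -3/50, so y_p = -3*sin(3*t)/50 - 2*cos(3*t)/25.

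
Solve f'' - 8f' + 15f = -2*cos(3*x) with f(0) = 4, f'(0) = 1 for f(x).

f = -96*exp(5*x)/17 - cos(3*x)/51 + 4*sin(3*x)/51 + 29*exp(3*x)/3

Characteristic equation r² - 8r + 15 = 0 factors as (r - 5)(r - 3) = 0, so r = 5, 3.
Hence f_h = C1*exp(5*x) + C2*exp(3*x).
Try f_p = A*cos(3*x) + B*sin(3*x). Substituting and equating the coefficients of cos(3x) and sin(3x) gives A = -1/51, B = 4/51, so f_p = -cos(3*x)/51 + 4*sin(3*x)/51.
General solution: f = -cos(3*x)/51 + 4*sin(3*x)/51 + C1*exp(5*x) + C2*exp(3*x).
Apply the initial conditions: f(0) = -1/51 + C1 + C2 = 4 and f'(0) = 4/17 + 3*C2 + 5*C1 = 1. Solving gives C1 = -96/17, C2 = 29/3.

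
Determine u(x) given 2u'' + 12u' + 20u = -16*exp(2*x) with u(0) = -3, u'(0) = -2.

u = -4*exp(2*x)/13 - 123*exp(-3*x)*sin(x)/13 - 35*cos(x)*exp(-3*x)/13

Divide through by 2: u'' + 6u' + 10u = -8*exp(2*x).
Characteristic equation r² + 6r + 10 = 0 has discriminant (6)² - 4·(10) = -4 < 0, so r = -3 ± i.
Hence u_h = C1*cos(x)*exp(-3*x) + C2*exp(-3*x)*sin(x).
Try u_p = A*exp(2*x). Substituting into the equation and dividing by exp(2*x) gives A = -4/13, so u_p = -4*exp(2*x)/13.
General solution: u = -4*exp(2*x)/13 + C1*cos(x)*exp(-3*x) + C2*exp(-3*x)*sin(x).
Apply the initial conditions: u(0) = -4/13 + C1 = -3 and u'(0) = -8/13 + C2 - 3*C1 = -2. Solving gives C1 = -35/13, C2 = -123/13.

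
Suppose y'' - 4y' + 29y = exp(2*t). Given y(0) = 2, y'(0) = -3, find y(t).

y = exp(2*t)/25 - 7*exp(2*t)*sin(5*t)/5 + 49*cos(5*t)*exp(2*t)/25

Characteristic equation r² - 4r + 29 = 0 has discriminant (-4)² - 4·(29) = -100 < 0, so r = 2 ± 5i.
Hence y_h = C1*cos(5*t)*exp(2*t) + C2*exp(2*t)*sin(5*t).
Try y_p = A*exp(2*t). Substituting into the equation and dividing by exp(2*t) gives A = 1/25, so y_p = exp(2*t)/25.
General solution: y = exp(2*t)/25 + C1*cos(5*t)*exp(2*t) + C2*exp(2*t)*sin(5*t).
Apply the initial conditions: y(0) = 1/25 + C1 = 2 and y'(0) = 2/25 + 2*C1 + 5*C2 = -3. Solving gives C1 = 49/25, C2 = -7/5.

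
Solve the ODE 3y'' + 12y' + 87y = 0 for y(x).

Divide through by 3: y'' + 4y' + 29y = 0.
Characteristic equation r² + 4r + 29 = 0 has discriminant (4)² - 4·(29) = -100 < 0, so r = -2 ± 5i.
Hence y_h = C1*cos(5*x)*exp(-2*x) + C2*exp(-2*x)*sin(5*x).

y = C1*cos(5*x)*exp(-2*x) + C2*exp(-2*x)*sin(5*x)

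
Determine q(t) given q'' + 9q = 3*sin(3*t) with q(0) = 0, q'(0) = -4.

Characteristic equation r² + 9 = 0 has discriminant (0)² - 4·(9) = -36 < 0, so r = ± 3i.
Hence q_h = C1*cos(3*t) + C2*sin(3*t).
Since ±3i are characteristic roots, multiply the trial by t. Try q_p = t*(A*cos(3*t) + B*sin(3*t)). Substituting and equating the coefficients of cos(3t) and sin(3t) gives A = -1/2, B = 0, so q_p = -t*cos(3*t)/2.
General solution: q = C1*cos(3*t) + C2*sin(3*t) - t*cos(3*t)/2.
Apply the initial conditions: q(0) = C1 = 0 and q'(0) = -1/2 + 3*C2 = -4. Solving gives C1 = 0, C2 = -7/6.

q = -7*sin(3*t)/6 - t*cos(3*t)/2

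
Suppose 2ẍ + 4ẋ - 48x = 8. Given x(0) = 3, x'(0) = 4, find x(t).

x = -1/6 + 13*exp(-6*t)/15 + 23*exp(4*t)/10

Divide through by 2: x'' + 2x' - 24x = 4.
Characteristic equation r² + 2r - 24 = 0 factors as (r + 6)(r - 4) = 0, so r = -6, 4.
Hence x_h = C1*exp(-6*t) + C2*exp(4*t).
For the particular solution try x_p = A0. Substituting and matching coefficients of each power of t gives A0 = -1/6, so x_p = -1/6.
General solution: x = -1/6 + C1*exp(-6*t) + C2*exp(4*t).
Apply the initial conditions: x(0) = -1/6 + C1 + C2 = 3 and x'(0) = -6*C1 + 4*C2 = 4. Solving gives C1 = 13/15, C2 = 23/10.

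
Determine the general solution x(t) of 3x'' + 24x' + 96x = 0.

Divide through by 3: x'' + 8x' + 32x = 0.
Characteristic equation r² + 8r + 32 = 0 has discriminant (8)² - 4·(32) = -64 < 0, so r = -4 ± 4i.
Hence x_h = C1*cos(4*t)*exp(-4*t) + C2*exp(-4*t)*sin(4*t).

x = C1*cos(4*t)*exp(-4*t) + C2*exp(-4*t)*sin(4*t)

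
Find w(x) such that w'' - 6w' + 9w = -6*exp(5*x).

w = -3*exp(5*x)/2 + C1*exp(3*x) + C2*x*exp(3*x)

Characteristic equation r² - 6r + 9 = 0 has discriminant (-6)² - 4·(9) = 0, so r = 3 is a repeated root.
Hence w_h = (C1 + C2*x)*exp(3*x).
Try w_p = A*exp(5*x). Substituting into the equation and dividing by exp(5*x) gives A = -3/2, so w_p = -3*exp(5*x)/2.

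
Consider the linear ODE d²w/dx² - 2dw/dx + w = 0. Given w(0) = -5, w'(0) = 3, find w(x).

w = -5*exp(x) + 8*x*exp(x)

Characteristic equation r² - 2r + 1 = 0 has discriminant (-2)² - 4·(1) = 0, so r = 1 is a repeated root.
Hence w_h = (C1 + C2*x)*exp(x).
Apply the initial conditions: w(0) = C1 = -5 and w'(0) = C1 + C2 = 3. Solving gives C1 = -5, C2 = 8.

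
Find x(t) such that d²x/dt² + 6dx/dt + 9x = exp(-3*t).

x = C1*exp(-3*t) + t**2*exp(-3*t)/2 + C2*t*exp(-3*t)

Characteristic equation r² + 6r + 9 = 0 has discriminant (6)² - 4·(9) = 0, so r = -3 is a repeated root.
Hence x_h = (C1 + C2*t)*exp(-3*t).
Since exp(-3*t) solves the homogeneous equation (r = -3 is a root of multiplicity 2), multiply the trial by t^2. Try x_p = A*t^2*exp(-3*t). Substituting into the equation and dividing by exp(-3*t) gives A = 1/2, so x_p = t^2*exp(-3*t)/2.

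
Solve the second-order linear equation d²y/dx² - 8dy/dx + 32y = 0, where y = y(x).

y = C1*cos(4*x)*exp(4*x) + C2*exp(4*x)*sin(4*x)

Characteristic equation r² - 8r + 32 = 0 has discriminant (-8)² - 4·(32) = -64 < 0, so r = 4 ± 4i.
Hence y_h = C1*cos(4*x)*exp(4*x) + C2*exp(4*x)*sin(4*x).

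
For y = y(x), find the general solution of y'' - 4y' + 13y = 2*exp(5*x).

y = exp(5*x)/9 + C1*cos(3*x)*exp(2*x) + C2*exp(2*x)*sin(3*x)

Characteristic equation r² - 4r + 13 = 0 has discriminant (-4)² - 4·(13) = -36 < 0, so r = 2 ± 3i.
Hence y_h = C1*cos(3*x)*exp(2*x) + C2*exp(2*x)*sin(3*x).
Try y_p = A*exp(5*x). Substituting into the equation and dividing by exp(5*x) gives A = 1/9, so y_p = exp(5*x)/9.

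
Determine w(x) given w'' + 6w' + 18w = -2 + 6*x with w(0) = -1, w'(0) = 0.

w = -2/9 + x/3 - 8*exp(-3*x)*sin(3*x)/9 - 7*cos(3*x)*exp(-3*x)/9

Characteristic equation r² + 6r + 18 = 0 has discriminant (6)² - 4·(18) = -36 < 0, so r = -3 ± 3i.
Hence w_h = C1*cos(3*x)*exp(-3*x) + C2*exp(-3*x)*sin(3*x).
For the particular solution try w_p = A0 + A1*x. Substituting and matching coefficients of each power of x gives A0 = -2/9, A1 = 1/3, so w_p = -2/9 + x/3.
General solution: w = -2/9 + x/3 + C1*cos(3*x)*exp(-3*x) + C2*exp(-3*x)*sin(3*x).
Apply the initial conditions: w(0) = -2/9 + C1 = -1 and w'(0) = 1/3 - 3*C1 + 3*C2 = 0. Solving gives C1 = -7/9, C2 = -8/9.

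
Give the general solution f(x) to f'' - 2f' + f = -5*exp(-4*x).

f = -exp(-4*x)/5 + C1*exp(x) + C2*x*exp(x)

Characteristic equation r² - 2r + 1 = 0 has discriminant (-2)² - 4·(1) = 0, so r = 1 is a repeated root.
Hence f_h = (C1 + C2*x)*exp(x).
Try f_p = A*exp(-4*x). Substituting into the equation and dividing by exp(-4*x) gives A = -1/5, so f_p = -exp(-4*x)/5.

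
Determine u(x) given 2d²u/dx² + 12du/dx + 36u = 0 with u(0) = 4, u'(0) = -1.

Divide through by 2: u'' + 6u' + 18u = 0.
Characteristic equation r² + 6r + 18 = 0 has discriminant (6)² - 4·(18) = -36 < 0, so r = -3 ± 3i.
Hence u_h = C1*cos(3*x)*exp(-3*x) + C2*exp(-3*x)*sin(3*x).
Apply the initial conditions: u(0) = C1 = 4 and u'(0) = -3*C1 + 3*C2 = -1. Solving gives C1 = 4, C2 = 11/3.

u = 4*cos(3*x)*exp(-3*x) + 11*exp(-3*x)*sin(3*x)/3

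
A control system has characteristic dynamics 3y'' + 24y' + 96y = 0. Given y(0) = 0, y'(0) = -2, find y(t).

Divide through by 3: y'' + 8y' + 32y = 0.
Characteristic equation r² + 8r + 32 = 0 has discriminant (8)² - 4·(32) = -64 < 0, so r = -4 ± 4i.
Hence y_h = C1*cos(4*t)*exp(-4*t) + C2*exp(-4*t)*sin(4*t).
Apply the initial conditions: y(0) = C1 = 0 and y'(0) = -4*C1 + 4*C2 = -2. Solving gives C1 = 0, C2 = -1/2.

y = -exp(-4*t)*sin(4*t)/2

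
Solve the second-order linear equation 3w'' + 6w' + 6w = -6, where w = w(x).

w = -1 + C1*cos(x)*exp(-x) + C2*exp(-x)*sin(x)

Divide through by 3: w'' + 2w' + 2w = -2.
Characteristic equation r² + 2r + 2 = 0 has discriminant (2)² - 4·(2) = -4 < 0, so r = -1 ± i.
Hence w_h = C1*cos(x)*exp(-x) + C2*exp(-x)*sin(x).
For the particular solution try w_p = A0. Substituting and matching coefficients of each power of x gives A0 = -1, so w_p = -1.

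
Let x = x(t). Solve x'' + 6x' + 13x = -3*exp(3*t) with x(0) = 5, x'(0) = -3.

Characteristic equation r² + 6r + 13 = 0 has discriminant (6)² - 4·(13) = -16 < 0, so r = -3 ± 2i.
Hence x_h = C1*cos(2*t)*exp(-3*t) + C2*exp(-3*t)*sin(2*t).
Try x_p = A*exp(3*t). Substituting into the equation and dividing by exp(3*t) gives A = -3/40, so x_p = -3*exp(3*t)/40.
General solution: x = -3*exp(3*t)/40 + C1*cos(2*t)*exp(-3*t) + C2*exp(-3*t)*sin(2*t).
Apply the initial conditions: x(0) = -3/40 + C1 = 5 and x'(0) = -9/40 - 3*C1 + 2*C2 = -3. Solving gives C1 = 203/40, C2 = 249/40.

x = -3*exp(3*t)/40 + 203*cos(2*t)*exp(-3*t)/40 + 249*exp(-3*t)*sin(2*t)/40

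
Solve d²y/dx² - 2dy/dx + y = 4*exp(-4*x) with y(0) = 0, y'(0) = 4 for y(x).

Characteristic equation r² - 2r + 1 = 0 has discriminant (-2)² - 4·(1) = 0, so r = 1 is a repeated root.
Hence y_h = (C1 + C2*x)*exp(x).
Try y_p = A*exp(-4*x). Substituting into the equation and dividing by exp(-4*x) gives A = 4/25, so y_p = 4*exp(-4*x)/25.
General solution: y = 4*exp(-4*x)/25 + C1*exp(x) + C2*x*exp(x).
Apply the initial conditions: y(0) = 4/25 + C1 = 0 and y'(0) = -16/25 + C1 + C2 = 4. Solving gives C1 = -4/25, C2 = 24/5.

y = -4*exp(x)/25 + 4*exp(-4*x)/25 + 24*x*exp(x)/5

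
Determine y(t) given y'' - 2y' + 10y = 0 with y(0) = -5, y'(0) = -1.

Characteristic equation r² - 2r + 10 = 0 has discriminant (-2)² - 4·(10) = -36 < 0, so r = 1 ± 3i.
Hence y_h = C1*cos(3*t)*exp(t) + C2*exp(t)*sin(3*t).
Apply the initial conditions: y(0) = C1 = -5 and y'(0) = C1 + 3*C2 = -1. Solving gives C1 = -5, C2 = 4/3.

y = -5*cos(3*t)*exp(t) + 4*exp(t)*sin(3*t)/3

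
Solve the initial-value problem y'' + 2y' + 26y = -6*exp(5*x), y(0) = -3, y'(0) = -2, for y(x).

y = -6*exp(5*x)/61 - 269*exp(-x)*sin(5*x)/305 - 177*cos(5*x)*exp(-x)/61

Characteristic equation r² + 2r + 26 = 0 has discriminant (2)² - 4·(26) = -100 < 0, so r = -1 ± 5i.
Hence y_h = C1*cos(5*x)*exp(-x) + C2*exp(-x)*sin(5*x).
Try y_p = A*exp(5*x). Substituting into the equation and dividing by exp(5*x) gives A = -6/61, so y_p = -6*exp(5*x)/61.
General solution: y = -6*exp(5*x)/61 + C1*cos(5*x)*exp(-x) + C2*exp(-x)*sin(5*x).
Apply the initial conditions: y(0) = -6/61 + C1 = -3 and y'(0) = -30/61 - C1 + 5*C2 = -2. Solving gives C1 = -177/61, C2 = -269/305.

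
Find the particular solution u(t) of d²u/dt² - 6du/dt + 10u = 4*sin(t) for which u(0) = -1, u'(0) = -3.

Characteristic equation r² - 6r + 10 = 0 has discriminant (-6)² - 4·(10) = -4 < 0, so r = 3 ± i.
Hence u_h = C1*cos(t)*exp(3*t) + C2*exp(3*t)*sin(t).
Try u_p = A*cos(t) + B*sin(t). Substituting and equating the coefficients of cos(t) and sin(t) gives A = 8/39, B = 4/13, so u_p = 4*sin(t)/13 + 8*cos(t)/39.
General solution: u = 4*sin(t)/13 + 8*cos(t)/39 + C1*cos(t)*exp(3*t) + C2*exp(3*t)*sin(t).
Apply the initial conditions: u(0) = 8/39 + C1 = -1 and u'(0) = 4/13 + C2 + 3*C1 = -3. Solving gives C1 = -47/39, C2 = 4/13.

u = 4*sin(t)/13 + 8*cos(t)/39 - 47*cos(t)*exp(3*t)/39 + 4*exp(3*t)*sin(t)/13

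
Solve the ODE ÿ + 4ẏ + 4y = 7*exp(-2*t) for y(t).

y = C1*exp(-2*t) + 7*t**2*exp(-2*t)/2 + C2*t*exp(-2*t)

Characteristic equation r² + 4r + 4 = 0 has discriminant (4)² - 4·(4) = 0, so r = -2 is a repeated root.
Hence y_h = (C1 + C2*t)*exp(-2*t).
Since exp(-2*t) solves the homogeneous equation (r = -2 is a root of multiplicity 2), multiply the trial by t^2. Try y_p = A*t^2*exp(-2*t). Substituting into the equation and dividing by exp(-2*t) gives A = 7/2, so y_p = 7*t^2*exp(-2*t)/2.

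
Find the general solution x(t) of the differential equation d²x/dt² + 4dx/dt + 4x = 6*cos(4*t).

Characteristic equation r² + 4r + 4 = 0 has discriminant (4)² - 4·(4) = 0, so r = -2 is a repeated root.
Hence x_h = (C1 + C2*t)*exp(-2*t).
Try x_p = A*cos(4*t) + B*sin(4*t). Substituting and equating the coefficients of cos(4t) and sin(4t) gives A = -9/50, B = 6/25, so x_p = -9*cos(4*t)/50 + 6*sin(4*t)/25.

x = -9*cos(4*t)/50 + 6*sin(4*t)/25 + C1*exp(-2*t) + C2*t*exp(-2*t)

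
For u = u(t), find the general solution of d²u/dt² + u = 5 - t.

u = 5 - t + C1*cos(t) + C2*sin(t)

Characteristic equation r² + 1 = 0 has discriminant (0)² - 4·(1) = -4 < 0, so r = ± i.
Hence u_h = C1*cos(t) + C2*sin(t).
For the particular solution try u_p = A0 + A1*t. Substituting and matching coefficients of each power of t gives A0 = 5, A1 = -1, so u_p = 5 - t.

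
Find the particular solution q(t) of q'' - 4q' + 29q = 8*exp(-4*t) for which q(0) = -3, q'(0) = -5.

q = 8*exp(-4*t)/61 - 191*cos(5*t)*exp(2*t)/61 + 109*exp(2*t)*sin(5*t)/305

Characteristic equation r² - 4r + 29 = 0 has discriminant (-4)² - 4·(29) = -100 < 0, so r = 2 ± 5i.
Hence q_h = C1*cos(5*t)*exp(2*t) + C2*exp(2*t)*sin(5*t).
Try q_p = A*exp(-4*t). Substituting into the equation and dividing by exp(-4*t) gives A = 8/61, so q_p = 8*exp(-4*t)/61.
General solution: q = 8*exp(-4*t)/61 + C1*cos(5*t)*exp(2*t) + C2*exp(2*t)*sin(5*t).
Apply the initial conditions: q(0) = 8/61 + C1 = -3 and q'(0) = -32/61 + 2*C1 + 5*C2 = -5. Solving gives C1 = -191/61, C2 = 109/305.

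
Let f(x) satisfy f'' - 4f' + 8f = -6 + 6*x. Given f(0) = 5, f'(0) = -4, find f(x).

f = -3/8 + 3*x/4 - 31*exp(2*x)*sin(2*x)/4 + 43*cos(2*x)*exp(2*x)/8

Characteristic equation r² - 4r + 8 = 0 has discriminant (-4)² - 4·(8) = -16 < 0, so r = 2 ± 2i.
Hence f_h = C1*cos(2*x)*exp(2*x) + C2*exp(2*x)*sin(2*x).
For the particular solution try f_p = A0 + A1*x. Substituting and matching coefficients of each power of x gives A0 = -3/8, A1 = 3/4, so f_p = -3/8 + 3*x/4.
General solution: f = -3/8 + 3*x/4 + C1*cos(2*x)*exp(2*x) + C2*exp(2*x)*sin(2*x).
Apply the initial conditions: f(0) = -3/8 + C1 = 5 and f'(0) = 3/4 + 2*C1 + 2*C2 = -4. Solving gives C1 = 43/8, C2 = -31/4.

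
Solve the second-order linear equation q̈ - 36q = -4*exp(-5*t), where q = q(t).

Characteristic equation r² - 36 = 0 factors as (r - 6)(r + 6) = 0, so r = 6, -6.
Hence q_h = C1*exp(6*t) + C2*exp(-6*t).
Try q_p = A*exp(-5*t). Substituting into the equation and dividing by exp(-5*t) gives A = 4/11, so q_p = 4*exp(-5*t)/11.

q = 4*exp(-5*t)/11 + C1*exp(6*t) + C2*exp(-6*t)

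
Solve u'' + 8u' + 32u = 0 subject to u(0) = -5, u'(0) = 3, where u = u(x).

u = -5*cos(4*x)*exp(-4*x) - 17*exp(-4*x)*sin(4*x)/4

Characteristic equation r² + 8r + 32 = 0 has discriminant (8)² - 4·(32) = -64 < 0, so r = -4 ± 4i.
Hence u_h = C1*cos(4*x)*exp(-4*x) + C2*exp(-4*x)*sin(4*x).
Apply the initial conditions: u(0) = C1 = -5 and u'(0) = -4*C1 + 4*C2 = 3. Solving gives C1 = -5, C2 = -17/4.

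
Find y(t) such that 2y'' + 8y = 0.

Divide through by 2: y'' + 4y = 0.
Characteristic equation r² + 4 = 0 has discriminant (0)² - 4·(4) = -16 < 0, so r = ± 2i.
Hence y_h = C1*cos(2*t) + C2*sin(2*t).

y = C1*cos(2*t) + C2*sin(2*t)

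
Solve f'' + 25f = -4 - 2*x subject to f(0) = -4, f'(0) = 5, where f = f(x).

Characteristic equation r² + 25 = 0 has discriminant (0)² - 4·(25) = -100 < 0, so r = ± 5i.
Hence f_h = C1*cos(5*x) + C2*sin(5*x).
For the particular solution try f_p = A0 + A1*x. Substituting and matching coefficients of each power of x gives A0 = -4/25, A1 = -2/25, so f_p = -4/25 - 2*x/25.
General solution: f = -4/25 - 2*x/25 + C1*cos(5*x) + C2*sin(5*x).
Apply the initial conditions: f(0) = -4/25 + C1 = -4 and f'(0) = -2/25 + 5*C2 = 5. Solving gives C1 = -96/25, C2 = 127/125.

f = -4/25 - 96*cos(5*x)/25 - 2*x/25 + 127*sin(5*x)/125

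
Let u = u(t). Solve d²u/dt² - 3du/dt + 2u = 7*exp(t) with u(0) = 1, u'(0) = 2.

u = -7*exp(t) + 8*exp(2*t) - 7*t*exp(t)

Characteristic equation r² - 3r + 2 = 0 factors as (r - 2)(r - 1) = 0, so r = 2, 1.
Hence u_h = C1*exp(2*t) + C2*exp(t).
Since exp(t) solves the homogeneous equation (r = 1 is a root of multiplicity 1), multiply the trial by t. Try u_p = A*t*exp(t). Substituting into the equation and dividing by exp(t) gives A = -7, so u_p = -7*t*exp(t).
General solution: u = C1*exp(2*t) + C2*exp(t) - 7*t*exp(t).
Apply the initial conditions: u(0) = C1 + C2 = 1 and u'(0) = -7 + C2 + 2*C1 = 2. Solving gives C1 = 8, C2 = -7.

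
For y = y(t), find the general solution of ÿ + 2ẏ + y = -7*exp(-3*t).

y = -7*exp(-3*t)/4 + C1*exp(-t) + C2*t*exp(-t)

Characteristic equation r² + 2r + 1 = 0 has discriminant (2)² - 4·(1) = 0, so r = -1 is a repeated root.
Hence y_h = (C1 + C2*t)*exp(-t).
Try y_p = A*exp(-3*t). Substituting into the equation and dividing by exp(-3*t) gives A = -7/4, so y_p = -7*exp(-3*t)/4.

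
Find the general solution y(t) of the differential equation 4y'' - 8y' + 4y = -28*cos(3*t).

Divide through by 4: y'' - 2y' + y = -7*cos(3*t).
Characteristic equation r² - 2r + 1 = 0 has discriminant (-2)² - 4·(1) = 0, so r = 1 is a repeated root.
Hence y_h = (C1 + C2*t)*exp(t).
Try y_p = A*cos(3*t) + B*sin(3*t). Substituting and equating the coefficients of cos(3t) and sin(3t) gives A = 14/25, B = 21/50, so y_p = 14*cos(3*t)/25 + 21*sin(3*t)/50.

y = 14*cos(3*t)/25 + 21*sin(3*t)/50 + C1*exp(t) + C2*t*exp(t)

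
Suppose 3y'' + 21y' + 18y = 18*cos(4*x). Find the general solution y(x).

Divide through by 3: y'' + 7y' + 6y = 6*cos(4*x).
Characteristic equation r² + 7r + 6 = 0 factors as (r + 6)(r + 1) = 0, so r = -6, -1.
Hence y_h = C1*exp(-6*x) + C2*exp(-x).
Try y_p = A*cos(4*x) + B*sin(4*x). Substituting and equating the coefficients of cos(4x) and sin(4x) gives A = -15/221, B = 42/221, so y_p = -15*cos(4*x)/221 + 42*sin(4*x)/221.

y = -15*cos(4*x)/221 + 42*sin(4*x)/221 + C1*exp(-6*x) + C2*exp(-x)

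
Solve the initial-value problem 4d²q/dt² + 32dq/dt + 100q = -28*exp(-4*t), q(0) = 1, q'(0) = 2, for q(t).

q = -7*exp(-4*t)/9 + 2*exp(-4*t)*sin(3*t) + 16*cos(3*t)*exp(-4*t)/9

Divide through by 4: q'' + 8q' + 25q = -7*exp(-4*t).
Characteristic equation r² + 8r + 25 = 0 has discriminant (8)² - 4·(25) = -36 < 0, so r = -4 ± 3i.
Hence q_h = C1*cos(3*t)*exp(-4*t) + C2*exp(-4*t)*sin(3*t).
Try q_p = A*exp(-4*t). Substituting into the equation and dividing by exp(-4*t) gives A = -7/9, so q_p = -7*exp(-4*t)/9.
General solution: q = -7*exp(-4*t)/9 + C1*cos(3*t)*exp(-4*t) + C2*exp(-4*t)*sin(3*t).
Apply the initial conditions: q(0) = -7/9 + C1 = 1 and q'(0) = 28/9 - 4*C1 + 3*C2 = 2. Solving gives C1 = 16/9, C2 = 2.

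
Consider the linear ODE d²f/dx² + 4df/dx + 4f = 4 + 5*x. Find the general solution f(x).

f = -1/4 + 5*x/4 + C1*exp(-2*x) + C2*x*exp(-2*x)

Characteristic equation r² + 4r + 4 = 0 has discriminant (4)² - 4·(4) = 0, so r = -2 is a repeated root.
Hence f_h = (C1 + C2*x)*exp(-2*x).
For the particular solution try f_p = A0 + A1*x. Substituting and matching coefficients of each power of x gives A0 = -1/4, A1 = 5/4, so f_p = -1/4 + 5*x/4.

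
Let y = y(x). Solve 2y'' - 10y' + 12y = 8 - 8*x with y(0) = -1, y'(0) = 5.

y = 1/9 - 9*exp(2*x) - 2*x/3 + 71*exp(3*x)/9

Divide through by 2: y'' - 5y' + 6y = 4 - 4*x.
Characteristic equation r² - 5r + 6 = 0 factors as (r - 3)(r - 2) = 0, so r = 3, 2.
Hence y_h = C1*exp(3*x) + C2*exp(2*x).
For the particular solution try y_p = A0 + A1*x. Substituting and matching coefficients of each power of x gives A0 = 1/9, A1 = -2/3, so y_p = 1/9 - 2*x/3.
General solution: y = 1/9 - 2*x/3 + C1*exp(3*x) + C2*exp(2*x).
Apply the initial conditions: y(0) = 1/9 + C1 + C2 = -1 and y'(0) = -2/3 + 2*C2 + 3*C1 = 5. Solving gives C1 = 71/9, C2 = -9.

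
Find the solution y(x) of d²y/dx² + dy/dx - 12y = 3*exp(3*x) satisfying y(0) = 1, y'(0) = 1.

y = 17*exp(-4*x)/49 + 32*exp(3*x)/49 + 3*x*exp(3*x)/7

Characteristic equation r² + r - 12 = 0 factors as (r - 3)(r + 4) = 0, so r = 3, -4.
Hence y_h = C1*exp(3*x) + C2*exp(-4*x).
Since exp(3*x) solves the homogeneous equation (r = 3 is a root of multiplicity 1), multiply the trial by x. Try y_p = A*x*exp(3*x). Substituting into the equation and dividing by exp(3*x) gives A = 3/7, so y_p = 3*x*exp(3*x)/7.
General solution: y = C1*exp(3*x) + C2*exp(-4*x) + 3*x*exp(3*x)/7.
Apply the initial conditions: y(0) = C1 + C2 = 1 and y'(0) = 3/7 - 4*C2 + 3*C1 = 1. Solving gives C1 = 32/49, C2 = 17/49.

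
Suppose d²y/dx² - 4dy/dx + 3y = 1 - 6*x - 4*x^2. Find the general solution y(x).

Characteristic equation r² - 4r + 3 = 0 factors as (r - 3)(r - 1) = 0, so r = 3, 1.
Hence y_h = C1*exp(3*x) + C2*exp(x).
For the particular solution try y_p = A0 + A1*x + A2*x^2. Substituting and matching coefficients of each power of x gives A0 = -167/27, A1 = -50/9, A2 = -4/3, so y_p = -167/27 - 50*x/9 - 4*x^2/3.

y = -167/27 - 50*x/9 - 4*x**2/3 + C1*exp(3*x) + C2*exp(x)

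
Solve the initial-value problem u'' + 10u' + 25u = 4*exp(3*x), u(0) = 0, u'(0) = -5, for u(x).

u = -exp(-5*x)/16 + exp(3*x)/16 - 11*x*exp(-5*x)/2

Characteristic equation r² + 10r + 25 = 0 has discriminant (10)² - 4·(25) = 0, so r = -5 is a repeated root.
Hence u_h = (C1 + C2*x)*exp(-5*x).
Try u_p = A*exp(3*x). Substituting into the equation and dividing by exp(3*x) gives A = 1/16, so u_p = exp(3*x)/16.
General solution: u = exp(3*x)/16 + C1*exp(-5*x) + C2*x*exp(-5*x).
Apply the initial conditions: u(0) = 1/16 + C1 = 0 and u'(0) = 3/16 + C2 - 5*C1 = -5. Solving gives C1 = -1/16, C2 = -11/2.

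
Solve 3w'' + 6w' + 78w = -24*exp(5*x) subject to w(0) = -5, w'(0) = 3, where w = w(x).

Divide through by 3: w'' + 2w' + 26w = -8*exp(5*x).
Characteristic equation r² + 2r + 26 = 0 has discriminant (2)² - 4·(26) = -100 < 0, so r = -1 ± 5i.
Hence w_h = C1*cos(5*x)*exp(-x) + C2*exp(-x)*sin(5*x).
Try w_p = A*exp(5*x). Substituting into the equation and dividing by exp(5*x) gives A = -8/61, so w_p = -8*exp(5*x)/61.
General solution: w = -8*exp(5*x)/61 + C1*cos(5*x)*exp(-x) + C2*exp(-x)*sin(5*x).
Apply the initial conditions: w(0) = -8/61 + C1 = -5 and w'(0) = -40/61 - C1 + 5*C2 = 3. Solving gives C1 = -297/61, C2 = -74/305.

w = -8*exp(5*x)/61 - 297*cos(5*x)*exp(-x)/61 - 74*exp(-x)*sin(5*x)/305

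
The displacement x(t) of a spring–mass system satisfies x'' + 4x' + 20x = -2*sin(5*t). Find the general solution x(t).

Characteristic equation r² + 4r + 20 = 0 has discriminant (4)² - 4·(20) = -64 < 0, so r = -2 ± 4i.
Hence x_h = C1*cos(4*t)*exp(-2*t) + C2*exp(-2*t)*sin(4*t).
Try x_p = A*cos(5*t) + B*sin(5*t). Substituting and equating the coefficients of cos(5t) and sin(5t) gives A = 8/85, B = 2/85, so x_p = 2*sin(5*t)/85 + 8*cos(5*t)/85.

x = 2*sin(5*t)/85 + 8*cos(5*t)/85 + C1*cos(4*t)*exp(-2*t) + C2*exp(-2*t)*sin(4*t)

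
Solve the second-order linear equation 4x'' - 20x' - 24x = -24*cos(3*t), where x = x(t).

x = cos(3*t)/5 + sin(3*t)/5 + C1*exp(6*t) + C2*exp(-t)

Divide through by 4: x'' - 5x' - 6x = -6*cos(3*t).
Characteristic equation r² - 5r - 6 = 0 factors as (r - 6)(r + 1) = 0, so r = 6, -1.
Hence x_h = C1*exp(6*t) + C2*exp(-t).
Try x_p = A*cos(3*t) + B*sin(3*t). Substituting and equating the coefficients of cos(3t) and sin(3t) gives A = 1/5, B = 1/5, so x_p = cos(3*t)/5 + sin(3*t)/5.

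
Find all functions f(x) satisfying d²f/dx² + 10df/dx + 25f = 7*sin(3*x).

Characteristic equation r² + 10r + 25 = 0 has discriminant (10)² - 4·(25) = 0, so r = -5 is a repeated root.
Hence f_h = (C1 + C2*x)*exp(-5*x).
Try f_p = A*cos(3*x) + B*sin(3*x). Substituting and equating the coefficients of cos(3x) and sin(3x) gives A = -105/578, B = 28/289, so f_p = -105*cos(3*x)/578 + 28*sin(3*x)/289.

f = -105*cos(3*x)/578 + 28*sin(3*x)/289 + C1*exp(-5*x) + C2*x*exp(-5*x)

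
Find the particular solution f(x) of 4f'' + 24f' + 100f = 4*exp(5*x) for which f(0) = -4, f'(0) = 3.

Divide through by 4: f'' + 6f' + 25f = exp(5*x).
Characteristic equation r² + 6r + 25 = 0 has discriminant (6)² - 4·(25) = -64 < 0, so r = -3 ± 4i.
Hence f_h = C1*cos(4*x)*exp(-3*x) + C2*exp(-3*x)*sin(4*x).
Try f_p = A*exp(5*x). Substituting into the equation and dividing by exp(5*x) gives A = 1/80, so f_p = exp(5*x)/80.
General solution: f = exp(5*x)/80 + C1*cos(4*x)*exp(-3*x) + C2*exp(-3*x)*sin(4*x).
Apply the initial conditions: f(0) = 1/80 + C1 = -4 and f'(0) = 1/16 - 3*C1 + 4*C2 = 3. Solving gives C1 = -321/80, C2 = -91/40.

f = exp(5*x)/80 - 321*cos(4*x)*exp(-3*x)/80 - 91*exp(-3*x)*sin(4*x)/40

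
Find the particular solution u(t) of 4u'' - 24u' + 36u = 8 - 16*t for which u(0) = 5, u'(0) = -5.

Divide through by 4: u'' - 6u' + 9u = 2 - 4*t.
Characteristic equation r² - 6r + 9 = 0 has discriminant (-6)² - 4·(9) = 0, so r = 3 is a repeated root.
Hence u_h = (C1 + C2*t)*exp(3*t).
For the particular solution try u_p = A0 + A1*t. Substituting and matching coefficients of each power of t gives A0 = -2/27, A1 = -4/9, so u_p = -2/27 - 4*t/9.
General solution: u = -2/27 - 4*t/9 + C1*exp(3*t) + C2*t*exp(3*t).
Apply the initial conditions: u(0) = -2/27 + C1 = 5 and u'(0) = -4/9 + C2 + 3*C1 = -5. Solving gives C1 = 137/27, C2 = -178/9.

u = -2/27 - 4*t/9 + 137*exp(3*t)/27 - 178*t*exp(3*t)/9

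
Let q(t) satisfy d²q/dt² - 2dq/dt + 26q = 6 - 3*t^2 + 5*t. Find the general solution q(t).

q = 556/2197 - 3*t**2/26 + 59*t/338 + C1*cos(5*t)*exp(t) + C2*exp(t)*sin(5*t)

Characteristic equation r² - 2r + 26 = 0 has discriminant (-2)² - 4·(26) = -100 < 0, so r = 1 ± 5i.
Hence q_h = C1*cos(5*t)*exp(t) + C2*exp(t)*sin(5*t).
For the particular solution try q_p = A0 + A1*t + A2*t^2. Substituting and matching coefficients of each power of t gives A0 = 556/2197, A1 = 59/338, A2 = -3/26, so q_p = 556/2197 - 3*t^2/26 + 59*t/338.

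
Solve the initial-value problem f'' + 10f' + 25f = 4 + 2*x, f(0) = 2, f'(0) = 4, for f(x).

Characteristic equation r² + 10r + 25 = 0 has discriminant (10)² - 4·(25) = 0, so r = -5 is a repeated root.
Hence f_h = (C1 + C2*x)*exp(-5*x).
For the particular solution try f_p = A0 + A1*x. Substituting and matching coefficients of each power of x gives A0 = 16/125, A1 = 2/25, so f_p = 16/125 + 2*x/25.
General solution: f = 16/125 + 2*x/25 + C1*exp(-5*x) + C2*x*exp(-5*x).
Apply the initial conditions: f(0) = 16/125 + C1 = 2 and f'(0) = 2/25 + C2 - 5*C1 = 4. Solving gives C1 = 234/125, C2 = 332/25.

f = 16/125 + 2*x/25 + 234*exp(-5*x)/125 + 332*x*exp(-5*x)/25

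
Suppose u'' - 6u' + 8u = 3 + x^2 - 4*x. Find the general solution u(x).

u = 7/64 - 5*x/16 + x**2/8 + C1*exp(2*x) + C2*exp(4*x)

Characteristic equation r² - 6r + 8 = 0 factors as (r - 2)(r - 4) = 0, so r = 2, 4.
Hence u_h = C1*exp(2*x) + C2*exp(4*x).
For the particular solution try u_p = A0 + A1*x + A2*x^2. Substituting and matching coefficients of each power of x gives A0 = 7/64, A1 = -5/16, A2 = 1/8, so u_p = 7/64 - 5*x/16 + x^2/8.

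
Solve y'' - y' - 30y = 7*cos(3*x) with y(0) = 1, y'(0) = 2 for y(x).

y = -91*cos(3*x)/510 - 7*sin(3*x)/510 + 119*exp(6*x)/165 + 171*exp(-5*x)/374

Characteristic equation r² - r - 30 = 0 factors as (r - 6)(r + 5) = 0, so r = 6, -5.
Hence y_h = C1*exp(6*x) + C2*exp(-5*x).
Try y_p = A*cos(3*x) + B*sin(3*x). Substituting and equating the coefficients of cos(3x) and sin(3x) gives A = -91/510, B = -7/510, so y_p = -91*cos(3*x)/510 - 7*sin(3*x)/510.
General solution: y = -91*cos(3*x)/510 - 7*sin(3*x)/510 + C1*exp(6*x) + C2*exp(-5*x).
Apply the initial conditions: y(0) = -91/510 + C1 + C2 = 1 and y'(0) = -7/170 - 5*C2 + 6*C1 = 2. Solving gives C1 = 119/165, C2 = 171/374.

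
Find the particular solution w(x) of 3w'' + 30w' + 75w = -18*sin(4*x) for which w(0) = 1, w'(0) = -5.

w = -54*sin(4*x)/1681 + 240*cos(4*x)/1681 + 1441*exp(-5*x)/1681 - 24*x*exp(-5*x)/41

Divide through by 3: w'' + 10w' + 25w = -6*sin(4*x).
Characteristic equation r² + 10r + 25 = 0 has discriminant (10)² - 4·(25) = 0, so r = -5 is a repeated root.
Hence w_h = (C1 + C2*x)*exp(-5*x).
Try w_p = A*cos(4*x) + B*sin(4*x). Substituting and equating the coefficients of cos(4x) and sin(4x) gives A = 240/1681, B = -54/1681, so w_p = -54*sin(4*x)/1681 + 240*cos(4*x)/1681.
General solution: w = -54*sin(4*x)/1681 + 240*cos(4*x)/1681 + C1*exp(-5*x) + C2*x*exp(-5*x).
Apply the initial conditions: w(0) = 240/1681 + C1 = 1 and w'(0) = -216/1681 + C2 - 5*C1 = -5. Solving gives C1 = 1441/1681, C2 = -24/41.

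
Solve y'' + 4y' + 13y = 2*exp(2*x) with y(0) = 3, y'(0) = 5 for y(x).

Characteristic equation r² + 4r + 13 = 0 has discriminant (4)² - 4·(13) = -36 < 0, so r = -2 ± 3i.
Hence y_h = C1*cos(3*x)*exp(-2*x) + C2*exp(-2*x)*sin(3*x).
Try y_p = A*exp(2*x). Substituting into the equation and dividing by exp(2*x) gives A = 2/25, so y_p = 2*exp(2*x)/25.
General solution: y = 2*exp(2*x)/25 + C1*cos(3*x)*exp(-2*x) + C2*exp(-2*x)*sin(3*x).
Apply the initial conditions: y(0) = 2/25 + C1 = 3 and y'(0) = 4/25 - 2*C1 + 3*C2 = 5. Solving gives C1 = 73/25, C2 = 89/25.

y = 2*exp(2*x)/25 + 73*cos(3*x)*exp(-2*x)/25 + 89*exp(-2*x)*sin(3*x)/25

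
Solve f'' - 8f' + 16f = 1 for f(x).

Characteristic equation r² - 8r + 16 = 0 has discriminant (-8)² - 4·(16) = 0, so r = 4 is a repeated root.
Hence f_h = (C1 + C2*x)*exp(4*x).
For the particular solution try f_p = A0. Substituting and matching coefficients of each power of x gives A0 = 1/16, so f_p = 1/16.

f = 1/16 + C1*exp(4*x) + C2*x*exp(4*x)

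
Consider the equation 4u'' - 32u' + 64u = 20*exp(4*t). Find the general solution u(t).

u = C1*exp(4*t) + 5*t**2*exp(4*t)/2 + C2*t*exp(4*t)

Divide through by 4: u'' - 8u' + 16u = 5*exp(4*t).
Characteristic equation r² - 8r + 16 = 0 has discriminant (-8)² - 4·(16) = 0, so r = 4 is a repeated root.
Hence u_h = (C1 + C2*t)*exp(4*t).
Since exp(4*t) solves the homogeneous equation (r = 4 is a root of multiplicity 2), multiply the trial by t^2. Try u_p = A*t^2*exp(4*t). Substituting into the equation and dividing by exp(4*t) gives A = 5/2, so u_p = 5*t^2*exp(4*t)/2.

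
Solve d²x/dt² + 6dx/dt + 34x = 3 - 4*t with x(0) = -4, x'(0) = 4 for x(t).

x = 63/578 - 2*t/17 - 2375*cos(5*t)*exp(-3*t)/578 - 949*exp(-3*t)*sin(5*t)/578

Characteristic equation r² + 6r + 34 = 0 has discriminant (6)² - 4·(34) = -100 < 0, so r = -3 ± 5i.
Hence x_h = C1*cos(5*t)*exp(-3*t) + C2*exp(-3*t)*sin(5*t).
For the particular solution try x_p = A0 + A1*t. Substituting and matching coefficients of each power of t gives A0 = 63/578, A1 = -2/17, so x_p = 63/578 - 2*t/17.
General solution: x = 63/578 - 2*t/17 + C1*cos(5*t)*exp(-3*t) + C2*exp(-3*t)*sin(5*t).
Apply the initial conditions: x(0) = 63/578 + C1 = -4 and x'(0) = -2/17 - 3*C1 + 5*C2 = 4. Solving gives C1 = -2375/578, C2 = -949/578.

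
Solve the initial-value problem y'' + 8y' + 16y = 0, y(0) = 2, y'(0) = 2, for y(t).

y = 2*exp(-4*t) + 10*t*exp(-4*t)

Characteristic equation r² + 8r + 16 = 0 has discriminant (8)² - 4·(16) = 0, so r = -4 is a repeated root.
Hence y_h = (C1 + C2*t)*exp(-4*t).
Apply the initial conditions: y(0) = C1 = 2 and y'(0) = C2 - 4*C1 = 2. Solving gives C1 = 2, C2 = 10.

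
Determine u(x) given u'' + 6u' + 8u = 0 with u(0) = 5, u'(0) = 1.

Characteristic equation r² + 6r + 8 = 0 factors as (r + 2)(r + 4) = 0, so r = -2, -4.
Hence u_h = C1*exp(-2*x) + C2*exp(-4*x).
Apply the initial conditions: u(0) = C1 + C2 = 5 and u'(0) = -4*C2 - 2*C1 = 1. Solving gives C1 = 21/2, C2 = -11/2.

u = -11*exp(-4*x)/2 + 21*exp(-2*x)/2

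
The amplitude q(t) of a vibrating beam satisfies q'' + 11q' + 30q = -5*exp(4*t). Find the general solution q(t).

q = -exp(4*t)/18 + C1*exp(-5*t) + C2*exp(-6*t)

Characteristic equation r² + 11r + 30 = 0 factors as (r + 5)(r + 6) = 0, so r = -5, -6.
Hence q_h = C1*exp(-5*t) + C2*exp(-6*t).
Try q_p = A*exp(4*t). Substituting into the equation and dividing by exp(4*t) gives A = -1/18, so q_p = -exp(4*t)/18.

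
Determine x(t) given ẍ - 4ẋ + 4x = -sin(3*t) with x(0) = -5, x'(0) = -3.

x = -833*exp(2*t)/169 - 12*cos(3*t)/169 + 5*sin(3*t)/169 + 88*t*exp(2*t)/13

Characteristic equation r² - 4r + 4 = 0 has discriminant (-4)² - 4·(4) = 0, so r = 2 is a repeated root.
Hence x_h = (C1 + C2*t)*exp(2*t).
Try x_p = A*cos(3*t) + B*sin(3*t). Substituting and equating the coefficients of cos(3t) and sin(3t) gives A = -12/169, B = 5/169, so x_p = -12*cos(3*t)/169 + 5*sin(3*t)/169.
General solution: x = -12*cos(3*t)/169 + 5*sin(3*t)/169 + C1*exp(2*t) + C2*t*exp(2*t).
Apply the initial conditions: x(0) = -12/169 + C1 = -5 and x'(0) = 15/169 + C2 + 2*C1 = -3. Solving gives C1 = -833/169, C2 = 88/13.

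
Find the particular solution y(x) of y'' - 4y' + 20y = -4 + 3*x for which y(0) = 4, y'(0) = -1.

Characteristic equation r² - 4r + 20 = 0 has discriminant (-4)² - 4·(20) = -64 < 0, so r = 2 ± 4i.
Hence y_h = C1*cos(4*x)*exp(2*x) + C2*exp(2*x)*sin(4*x).
For the particular solution try y_p = A0 + A1*x. Substituting and matching coefficients of each power of x gives A0 = -17/100, A1 = 3/20, so y_p = -17/100 + 3*x/20.
General solution: y = -17/100 + 3*x/20 + C1*cos(4*x)*exp(2*x) + C2*exp(2*x)*sin(4*x).
Apply the initial conditions: y(0) = -17/100 + C1 = 4 and y'(0) = 3/20 + 2*C1 + 4*C2 = -1. Solving gives C1 = 417/100, C2 = -949/400.

y = -17/100 + 3*x/20 - 949*exp(2*x)*sin(4*x)/400 + 417*cos(4*x)*exp(2*x)/100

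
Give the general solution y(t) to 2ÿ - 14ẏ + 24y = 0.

y = C1*exp(3*t) + C2*exp(4*t)

Divide through by 2: y'' - 7y' + 12y = 0.
Characteristic equation r² - 7r + 12 = 0 factors as (r - 3)(r - 4) = 0, so r = 3, 4.
Hence y_h = C1*exp(3*t) + C2*exp(4*t).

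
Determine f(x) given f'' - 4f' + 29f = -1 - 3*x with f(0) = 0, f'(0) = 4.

f = -41/841 - 3*x/29 + 41*cos(5*x)*exp(2*x)/841 + 3369*exp(2*x)*sin(5*x)/4205

Characteristic equation r² - 4r + 29 = 0 has discriminant (-4)² - 4·(29) = -100 < 0, so r = 2 ± 5i.
Hence f_h = C1*cos(5*x)*exp(2*x) + C2*exp(2*x)*sin(5*x).
For the particular solution try f_p = A0 + A1*x. Substituting and matching coefficients of each power of x gives A0 = -41/841, A1 = -3/29, so f_p = -41/841 - 3*x/29.
General solution: f = -41/841 - 3*x/29 + C1*cos(5*x)*exp(2*x) + C2*exp(2*x)*sin(5*x).
Apply the initial conditions: f(0) = -41/841 + C1 = 0 and f'(0) = -3/29 + 2*C1 + 5*C2 = 4. Solving gives C1 = 41/841, C2 = 3369/4205.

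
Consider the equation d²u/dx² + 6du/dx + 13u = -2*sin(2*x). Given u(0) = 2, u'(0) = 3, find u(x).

Characteristic equation r² + 6r + 13 = 0 has discriminant (6)² - 4·(13) = -16 < 0, so r = -3 ± 2i.
Hence u_h = C1*cos(2*x)*exp(-3*x) + C2*exp(-3*x)*sin(2*x).
Try u_p = A*cos(2*x) + B*sin(2*x). Substituting and equating the coefficients of cos(2x) and sin(2x) gives A = 8/75, B = -2/25, so u_p = -2*sin(2*x)/25 + 8*cos(2*x)/75.
General solution: u = -2*sin(2*x)/25 + 8*cos(2*x)/75 + C1*cos(2*x)*exp(-3*x) + C2*exp(-3*x)*sin(2*x).
Apply the initial conditions: u(0) = 8/75 + C1 = 2 and u'(0) = -4/25 - 3*C1 + 2*C2 = 3. Solving gives C1 = 142/75, C2 = 221/50.

u = -2*sin(2*x)/25 + 8*cos(2*x)/75 + 142*cos(2*x)*exp(-3*x)/75 + 221*exp(-3*x)*sin(2*x)/50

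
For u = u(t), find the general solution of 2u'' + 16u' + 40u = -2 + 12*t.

Divide through by 2: u'' + 8u' + 20u = -1 + 6*t.
Characteristic equation r² + 8r + 20 = 0 has discriminant (8)² - 4·(20) = -16 < 0, so r = -4 ± 2i.
Hence u_h = C1*cos(2*t)*exp(-4*t) + C2*exp(-4*t)*sin(2*t).
For the particular solution try u_p = A0 + A1*t. Substituting and matching coefficients of each power of t gives A0 = -17/100, A1 = 3/10, so u_p = -17/100 + 3*t/10.

u = -17/100 + 3*t/10 + C1*cos(2*t)*exp(-4*t) + C2*exp(-4*t)*sin(2*t)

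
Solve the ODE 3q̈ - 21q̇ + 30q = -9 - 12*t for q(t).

q = -29/50 - 2*t/5 + C1*exp(5*t) + C2*exp(2*t)

Divide through by 3: q'' - 7q' + 10q = -3 - 4*t.
Characteristic equation r² - 7r + 10 = 0 factors as (r - 5)(r - 2) = 0, so r = 5, 2.
Hence q_h = C1*exp(5*t) + C2*exp(2*t).
For the particular solution try q_p = A0 + A1*t. Substituting and matching coefficients of each power of t gives A0 = -29/50, A1 = -2/5, so q_p = -29/50 - 2*t/5.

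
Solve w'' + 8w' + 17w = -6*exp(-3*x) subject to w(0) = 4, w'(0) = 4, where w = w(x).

w = -3*exp(-3*x) + 7*cos(x)*exp(-4*x) + 23*exp(-4*x)*sin(x)

Characteristic equation r² + 8r + 17 = 0 has discriminant (8)² - 4·(17) = -4 < 0, so r = -4 ± i.
Hence w_h = C1*cos(x)*exp(-4*x) + C2*exp(-4*x)*sin(x).
Try w_p = A*exp(-3*x). Substituting into the equation and dividing by exp(-3*x) gives A = -3, so w_p = -3*exp(-3*x).
General solution: w = -3*exp(-3*x) + C1*cos(x)*exp(-4*x) + C2*exp(-4*x)*sin(x).
Apply the initial conditions: w(0) = -3 + C1 = 4 and w'(0) = 9 + C2 - 4*C1 = 4. Solving gives C1 = 7, C2 = 23.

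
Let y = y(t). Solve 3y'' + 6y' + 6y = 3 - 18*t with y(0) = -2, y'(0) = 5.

Divide through by 3: y'' + 2y' + 2y = 1 - 6*t.
Characteristic equation r² + 2r + 2 = 0 has discriminant (2)² - 4·(2) = -4 < 0, so r = -1 ± i.
Hence y_h = C1*cos(t)*exp(-t) + C2*exp(-t)*sin(t).
For the particular solution try y_p = A0 + A1*t. Substituting and matching coefficients of each power of t gives A0 = 7/2, A1 = -3, so y_p = 7/2 - 3*t.
General solution: y = 7/2 - 3*t + C1*cos(t)*exp(-t) + C2*exp(-t)*sin(t).
Apply the initial conditions: y(0) = 7/2 + C1 = -2 and y'(0) = -3 + C2 - C1 = 5. Solving gives C1 = -11/2, C2 = 5/2.

y = 7/2 - 3*t - 11*cos(t)*exp(-t)/2 + 5*exp(-t)*sin(t)/2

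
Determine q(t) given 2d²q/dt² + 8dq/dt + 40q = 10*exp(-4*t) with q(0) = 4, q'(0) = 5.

q = exp(-4*t)/4 + 15*cos(4*t)*exp(-2*t)/4 + 27*exp(-2*t)*sin(4*t)/8

Divide through by 2: q'' + 4q' + 20q = 5*exp(-4*t).
Characteristic equation r² + 4r + 20 = 0 has discriminant (4)² - 4·(20) = -64 < 0, so r = -2 ± 4i.
Hence q_h = C1*cos(4*t)*exp(-2*t) + C2*exp(-2*t)*sin(4*t).
Try q_p = A*exp(-4*t). Substituting into the equation and dividing by exp(-4*t) gives A = 1/4, so q_p = exp(-4*t)/4.
General solution: q = exp(-4*t)/4 + C1*cos(4*t)*exp(-2*t) + C2*exp(-2*t)*sin(4*t).
Apply the initial conditions: q(0) = 1/4 + C1 = 4 and q'(0) = -1 - 2*C1 + 4*C2 = 5. Solving gives C1 = 15/4, C2 = 27/8.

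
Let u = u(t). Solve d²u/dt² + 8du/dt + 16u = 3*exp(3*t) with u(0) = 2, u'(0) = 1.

Characteristic equation r² + 8r + 16 = 0 has discriminant (8)² - 4·(16) = 0, so r = -4 is a repeated root.
Hence u_h = (C1 + C2*t)*exp(-4*t).
Try u_p = A*exp(3*t). Substituting into the equation and dividing by exp(3*t) gives A = 3/49, so u_p = 3*exp(3*t)/49.
General solution: u = 3*exp(3*t)/49 + C1*exp(-4*t) + C2*t*exp(-4*t).
Apply the initial conditions: u(0) = 3/49 + C1 = 2 and u'(0) = 9/49 + C2 - 4*C1 = 1. Solving gives C1 = 95/49, C2 = 60/7.

u = 3*exp(3*t)/49 + 95*exp(-4*t)/49 + 60*t*exp(-4*t)/7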